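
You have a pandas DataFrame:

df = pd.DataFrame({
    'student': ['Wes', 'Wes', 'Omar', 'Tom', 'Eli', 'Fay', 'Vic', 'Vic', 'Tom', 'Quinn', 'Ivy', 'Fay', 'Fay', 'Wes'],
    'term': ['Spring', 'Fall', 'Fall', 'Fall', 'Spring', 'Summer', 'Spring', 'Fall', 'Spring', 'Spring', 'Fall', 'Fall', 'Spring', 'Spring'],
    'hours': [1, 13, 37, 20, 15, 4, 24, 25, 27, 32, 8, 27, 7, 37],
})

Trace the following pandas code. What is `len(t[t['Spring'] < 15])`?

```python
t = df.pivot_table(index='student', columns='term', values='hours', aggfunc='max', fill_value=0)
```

pivot: rows=student, cols=term, max(hours):
term     Fall  Spring  Summer
student                      
Eli         0      15       0
Fay        27       7       4
Ivy         8       0       0
Omar       37       0       0
Quinn       0      32       0
Tom        20      27       0
Vic        25      24       0
Wes        13      37       0
filter rows where Spring < 15:
term     Fall  Spring  Summer
student                      
Fay        27       7       4
Ivy         8       0       0
Omar       37       0       0
Finally, number of rows = 3.

3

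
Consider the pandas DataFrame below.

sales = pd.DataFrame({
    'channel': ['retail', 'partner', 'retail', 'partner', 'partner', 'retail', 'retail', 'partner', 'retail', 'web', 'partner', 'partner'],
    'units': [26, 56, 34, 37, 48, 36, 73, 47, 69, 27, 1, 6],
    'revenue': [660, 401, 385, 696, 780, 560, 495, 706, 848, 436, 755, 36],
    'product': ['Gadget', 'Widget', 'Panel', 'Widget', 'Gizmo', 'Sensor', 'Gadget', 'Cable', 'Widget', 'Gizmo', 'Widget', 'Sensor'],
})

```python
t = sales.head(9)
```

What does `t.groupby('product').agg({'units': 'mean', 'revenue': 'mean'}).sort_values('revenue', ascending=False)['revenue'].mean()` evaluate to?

take first 9 rows:
   channel  units  revenue product
0   retail     26      660  Gadget
1  partner     56      401  Widget
2   retail     34      385   Panel
3  partner     37      696  Widget
4  partner     48      780   Gizmo
5   retail     36      560  Sensor
6   retail     73      495  Gadget
7  partner     47      706   Cable
8   retail     69      848  Widget
group by product: mean(units), mean(revenue):
         units     revenue
product                   
Cable     47.0  706.000000
Gadget    49.5  577.500000
Gizmo     48.0  780.000000
Panel     34.0  385.000000
Sensor    36.0  560.000000
Widget    54.0  648.333333
sort by revenue descending:
         units     revenue
product                   
Gizmo     48.0  780.000000
Cable     47.0  706.000000
Widget    54.0  648.333333
Gadget    49.5  577.500000
Sensor    36.0  560.000000
Panel     34.0  385.000000
Finally, mean of column 'revenue' = 609.472222222.

609.472222222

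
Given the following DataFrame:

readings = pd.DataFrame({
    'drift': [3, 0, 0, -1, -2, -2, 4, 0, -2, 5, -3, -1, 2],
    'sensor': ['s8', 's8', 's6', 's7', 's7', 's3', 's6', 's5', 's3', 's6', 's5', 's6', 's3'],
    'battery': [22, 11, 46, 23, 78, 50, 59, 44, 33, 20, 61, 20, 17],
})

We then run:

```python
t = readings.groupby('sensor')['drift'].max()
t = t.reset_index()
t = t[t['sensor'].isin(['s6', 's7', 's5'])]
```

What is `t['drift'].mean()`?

1.33333333333

group by sensor, max of drift:
sensor
s3    2
s5    0
s6    5
s7   -1
s8    3
Name: drift, dtype: int64
reset_index():
  sensor  drift
0     s3      2
1     s5      0
2     s6      5
3     s7     -1
4     s8      3
filter rows where sensor in ['s6', 's7', 's5']:
  sensor  drift
1     s5      0
2     s6      5
3     s7     -1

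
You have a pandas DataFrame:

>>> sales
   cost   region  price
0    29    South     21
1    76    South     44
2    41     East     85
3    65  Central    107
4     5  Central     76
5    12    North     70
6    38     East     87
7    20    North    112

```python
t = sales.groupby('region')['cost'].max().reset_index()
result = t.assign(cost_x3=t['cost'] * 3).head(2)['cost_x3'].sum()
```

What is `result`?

318

group by region, max of cost:
region
Central    65
East       41
North      20
South      76
Name: cost, dtype: int64
reset_index():
    region  cost
0  Central    65
1     East    41
2    North    20
3    South    76
add column cost_x3 = t['cost'] * 3:
    region  cost  cost_x3
0  Central    65      195
1     East    41      123
2    North    20       60
3    South    76      228
take first 2 rows:
    region  cost  cost_x3
0  Central    65      195
1     East    41      123
Taking the sum of column 'cost_x3' gives 318.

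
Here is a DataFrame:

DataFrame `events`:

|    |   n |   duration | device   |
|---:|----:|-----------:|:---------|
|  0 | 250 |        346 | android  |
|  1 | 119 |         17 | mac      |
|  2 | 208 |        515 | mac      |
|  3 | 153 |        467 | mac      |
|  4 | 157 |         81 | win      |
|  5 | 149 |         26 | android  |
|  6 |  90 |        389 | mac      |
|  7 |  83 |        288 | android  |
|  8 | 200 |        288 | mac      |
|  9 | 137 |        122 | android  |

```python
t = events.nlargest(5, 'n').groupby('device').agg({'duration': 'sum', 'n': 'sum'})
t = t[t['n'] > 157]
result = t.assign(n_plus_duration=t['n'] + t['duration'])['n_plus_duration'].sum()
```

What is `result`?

2427

take 5 rows with largest n:
     n  duration   device
0  250       346  android
2  208       515      mac
8  200       288      mac
4  157        81      win
3  153       467      mac
group by device: sum(duration), sum(n):
         duration    n
device                
android       346  250
mac          1270  561
win            81  157
filter rows where n > 157:
         duration    n
device                
android       346  250
mac          1270  561
add column n_plus_duration = t['n'] + t['duration']:
         duration    n  n_plus_duration
device                                 
android       346  250              596
mac          1270  561             1831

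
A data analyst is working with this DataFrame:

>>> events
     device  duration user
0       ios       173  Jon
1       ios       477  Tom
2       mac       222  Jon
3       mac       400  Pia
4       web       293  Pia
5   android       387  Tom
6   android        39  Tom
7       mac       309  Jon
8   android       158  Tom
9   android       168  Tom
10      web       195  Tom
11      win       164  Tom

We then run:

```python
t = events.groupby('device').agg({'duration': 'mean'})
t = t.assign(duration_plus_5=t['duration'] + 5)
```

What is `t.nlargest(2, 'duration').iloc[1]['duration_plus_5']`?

group by device, mean of duration:
           duration
device             
android  188.000000
ios      325.000000
mac      310.333333
web      244.000000
win      164.000000
add column duration_plus_5 = t['duration'] + 5:
           duration  duration_plus_5
device                              
android  188.000000       193.000000
ios      325.000000       330.000000
mac      310.333333       315.333333
web      244.000000       249.000000
win      164.000000       169.000000
take 2 rows with largest duration:
          duration  duration_plus_5
device                             
ios     325.000000       330.000000
mac     310.333333       315.333333

315.333333333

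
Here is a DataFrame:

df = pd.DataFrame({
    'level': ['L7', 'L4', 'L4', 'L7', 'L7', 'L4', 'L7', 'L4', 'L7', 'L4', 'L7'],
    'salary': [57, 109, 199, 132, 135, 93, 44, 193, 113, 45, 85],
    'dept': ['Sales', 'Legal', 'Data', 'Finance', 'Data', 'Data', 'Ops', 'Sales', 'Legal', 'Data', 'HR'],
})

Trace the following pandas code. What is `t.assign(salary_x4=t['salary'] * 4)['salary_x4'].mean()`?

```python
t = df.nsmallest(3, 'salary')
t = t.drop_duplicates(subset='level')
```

take 3 rows with smallest salary:
  level  salary   dept
6    L7      44    Ops
9    L4      45   Data
0    L7      57  Sales
drop duplicate level (keep=first):
  level  salary  dept
6    L7      44   Ops
9    L4      45  Data
add column salary_x4 = t['salary'] * 4:
  level  salary  dept  salary_x4
6    L7      44   Ops        176
9    L4      45  Data        180
Reading off the mean of column 'salary_x4', we get 178.0.

178.0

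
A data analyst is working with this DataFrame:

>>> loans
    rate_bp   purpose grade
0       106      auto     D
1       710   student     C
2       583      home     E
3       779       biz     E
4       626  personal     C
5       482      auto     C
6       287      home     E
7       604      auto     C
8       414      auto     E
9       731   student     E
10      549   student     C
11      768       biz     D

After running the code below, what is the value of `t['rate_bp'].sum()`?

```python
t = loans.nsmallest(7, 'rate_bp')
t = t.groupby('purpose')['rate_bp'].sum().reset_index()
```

3025

take 7 rows with smallest rate_bp:
    rate_bp  purpose grade
0       106     auto     D
6       287     home     E
8       414     auto     E
5       482     auto     C
10      549  student     C
2       583     home     E
7       604     auto     C
group by purpose, sum of rate_bp:
purpose
auto       1606
home        870
student     549
Name: rate_bp, dtype: int64
reset_index():
   purpose  rate_bp
0     auto     1606
1     home      870
2  student      549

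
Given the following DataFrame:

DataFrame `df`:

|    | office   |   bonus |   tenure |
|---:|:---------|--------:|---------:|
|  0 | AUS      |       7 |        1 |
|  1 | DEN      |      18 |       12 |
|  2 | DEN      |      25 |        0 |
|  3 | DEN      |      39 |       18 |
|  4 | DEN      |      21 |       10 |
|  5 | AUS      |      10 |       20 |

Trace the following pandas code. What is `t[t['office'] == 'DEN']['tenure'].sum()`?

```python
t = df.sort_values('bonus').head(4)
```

22

sort by bonus:
  office  bonus  tenure
0    AUS      7       1
5    AUS     10      20
1    DEN     18      12
4    DEN     21      10
2    DEN     25       0
3    DEN     39      18
take first 4 rows:
  office  bonus  tenure
0    AUS      7       1
5    AUS     10      20
1    DEN     18      12
4    DEN     21      10
filter rows where office == 'DEN':
  office  bonus  tenure
1    DEN     18      12
4    DEN     21      10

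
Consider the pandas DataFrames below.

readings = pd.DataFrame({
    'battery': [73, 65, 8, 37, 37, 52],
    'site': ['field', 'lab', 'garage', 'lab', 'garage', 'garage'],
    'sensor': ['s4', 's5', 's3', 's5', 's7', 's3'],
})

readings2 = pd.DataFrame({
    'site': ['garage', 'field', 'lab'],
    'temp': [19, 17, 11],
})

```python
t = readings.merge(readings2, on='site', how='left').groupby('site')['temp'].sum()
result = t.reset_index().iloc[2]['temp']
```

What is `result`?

merge on 'site' (how='left') → 6 rows:
   battery    site sensor  temp
0       73   field     s4    17
1       65     lab     s5    11
2        8  garage     s3    19
3       37     lab     s5    11
4       37  garage     s7    19
5       52  garage     s3    19
group by site, sum of temp:
site
field     17
garage    57
lab       22
Name: temp, dtype: int64
reset_index():
     site  temp
0   field    17
1  garage    57
2     lab    22
Reading off the value at position 2, column 'temp', we get 22.

22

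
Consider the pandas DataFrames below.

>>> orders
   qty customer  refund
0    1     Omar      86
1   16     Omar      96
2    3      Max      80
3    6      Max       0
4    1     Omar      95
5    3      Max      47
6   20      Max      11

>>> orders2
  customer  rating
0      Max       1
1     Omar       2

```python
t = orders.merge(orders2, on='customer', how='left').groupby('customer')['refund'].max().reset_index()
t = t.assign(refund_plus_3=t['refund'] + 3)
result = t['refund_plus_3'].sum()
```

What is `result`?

182

merge on 'customer' (how='left') → 7 rows:
   qty customer  refund  rating
0    1     Omar      86       2
1   16     Omar      96       2
2    3      Max      80       1
3    6      Max       0       1
4    1     Omar      95       2
5    3      Max      47       1
6   20      Max      11       1
group by customer, max of refund:
customer
Max     80
Omar    96
Name: refund, dtype: int64
reset_index():
  customer  refund
0      Max      80
1     Omar      96
add column refund_plus_3 = t['refund'] + 3:
  customer  refund  refund_plus_3
0      Max      80             83
1     Omar      96             99
Then the sum of column 'refund_plus_3': 182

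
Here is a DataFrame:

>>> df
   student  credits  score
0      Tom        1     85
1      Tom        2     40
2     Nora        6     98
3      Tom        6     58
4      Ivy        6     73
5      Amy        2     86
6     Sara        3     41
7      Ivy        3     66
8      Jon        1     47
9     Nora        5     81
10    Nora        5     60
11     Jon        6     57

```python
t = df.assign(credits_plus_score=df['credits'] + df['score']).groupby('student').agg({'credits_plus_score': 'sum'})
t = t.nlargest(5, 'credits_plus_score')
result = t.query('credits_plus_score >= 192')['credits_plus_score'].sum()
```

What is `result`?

447

add column credits_plus_score = df['credits'] + df['score']:
   student  credits  score  credits_plus_score
0      Tom        1     85                  86
1      Tom        2     40                  42
2     Nora        6     98                 104
3      Tom        6     58                  64
4      Ivy        6     73                  79
5      Amy        2     86                  88
6     Sara        3     41                  44
7      Ivy        3     66                  69
8      Jon        1     47                  48
9     Nora        5     81                  86
10    Nora        5     60                  65
11     Jon        6     57                  63
group by student, sum of credits_plus_score:
         credits_plus_score
student                    
Amy                      88
Ivy                     148
Jon                     111
Nora                    255
Sara                     44
Tom                     192
take 5 rows with largest credits_plus_score:
         credits_plus_score
student                    
Nora                    255
Tom                     192
Ivy                     148
Jon                     111
Amy                      88
filter rows where credits_plus_score >= 192:
         credits_plus_score
student                    
Nora                    255
Tom                     192
So sum() = 447.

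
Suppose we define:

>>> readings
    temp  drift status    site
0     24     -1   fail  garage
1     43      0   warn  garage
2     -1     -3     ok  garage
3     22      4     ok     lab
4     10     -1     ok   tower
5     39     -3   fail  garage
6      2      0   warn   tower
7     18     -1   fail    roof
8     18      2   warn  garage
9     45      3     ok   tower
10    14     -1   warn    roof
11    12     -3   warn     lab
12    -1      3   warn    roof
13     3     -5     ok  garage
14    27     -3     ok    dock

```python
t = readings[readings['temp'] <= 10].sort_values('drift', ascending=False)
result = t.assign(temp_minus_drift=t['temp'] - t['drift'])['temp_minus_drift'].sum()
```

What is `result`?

filter rows where temp <= 10:
    temp  drift status    site
2     -1     -3     ok  garage
4     10     -1     ok   tower
6      2      0   warn   tower
12    -1      3   warn    roof
13     3     -5     ok  garage
sort by drift descending:
    temp  drift status    site
12    -1      3   warn    roof
6      2      0   warn   tower
4     10     -1     ok   tower
2     -1     -3     ok  garage
13     3     -5     ok  garage
add column temp_minus_drift = t['temp'] - t['drift']:
    temp  drift status    site  temp_minus_drift
12    -1      3   warn    roof                -4
6      2      0   warn   tower                 2
4     10     -1     ok   tower                11
2     -1     -3     ok  garage                 2
13     3     -5     ok  garage                 8
Then the sum of column 'temp_minus_drift': 19

19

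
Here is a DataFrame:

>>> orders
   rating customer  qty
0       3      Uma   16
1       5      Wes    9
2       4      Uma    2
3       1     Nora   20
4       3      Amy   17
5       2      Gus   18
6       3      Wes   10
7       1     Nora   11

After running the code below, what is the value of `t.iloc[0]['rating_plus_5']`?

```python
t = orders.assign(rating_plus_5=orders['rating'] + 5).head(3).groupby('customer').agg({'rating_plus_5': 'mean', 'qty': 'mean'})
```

add column rating_plus_5 = orders['rating'] + 5:
   rating customer  qty  rating_plus_5
0       3      Uma   16              8
1       5      Wes    9             10
2       4      Uma    2              9
3       1     Nora   20              6
4       3      Amy   17              8
5       2      Gus   18              7
6       3      Wes   10              8
7       1     Nora   11              6
take first 3 rows:
   rating customer  qty  rating_plus_5
0       3      Uma   16              8
1       5      Wes    9             10
2       4      Uma    2              9
group by customer: mean(rating_plus_5), mean(qty):
          rating_plus_5  qty
customer                    
Uma                 8.5  9.0
Wes                10.0  9.0

8.5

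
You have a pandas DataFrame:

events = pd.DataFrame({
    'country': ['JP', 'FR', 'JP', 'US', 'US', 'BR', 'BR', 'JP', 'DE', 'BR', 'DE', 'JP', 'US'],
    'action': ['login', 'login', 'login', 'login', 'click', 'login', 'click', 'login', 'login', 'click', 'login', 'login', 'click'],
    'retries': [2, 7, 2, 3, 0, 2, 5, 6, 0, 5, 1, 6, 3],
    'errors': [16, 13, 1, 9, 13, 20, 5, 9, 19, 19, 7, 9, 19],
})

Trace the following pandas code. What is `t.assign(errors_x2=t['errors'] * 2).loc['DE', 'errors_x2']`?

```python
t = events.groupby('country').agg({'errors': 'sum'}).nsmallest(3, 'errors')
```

52

group by country, sum of errors:
         errors
country        
BR           44
DE           26
FR           13
JP           35
US           41
take 3 rows with smallest errors:
         errors
country        
FR           13
DE           26
JP           35
add column errors_x2 = t['errors'] * 2:
         errors  errors_x2
country                   
FR           13         26
DE           26         52
JP           35         70
Then the value at row 'DE', column 'errors_x2': 52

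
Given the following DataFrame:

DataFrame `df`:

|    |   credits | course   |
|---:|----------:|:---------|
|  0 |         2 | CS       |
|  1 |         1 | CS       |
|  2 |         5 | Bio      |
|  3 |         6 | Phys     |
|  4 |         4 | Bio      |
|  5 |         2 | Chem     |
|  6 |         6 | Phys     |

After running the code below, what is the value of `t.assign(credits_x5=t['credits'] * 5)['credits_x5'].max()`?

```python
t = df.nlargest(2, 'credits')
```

take 2 rows with largest credits:
   credits course
3        6   Phys
6        6   Phys
add column credits_x5 = t['credits'] * 5:
   credits course  credits_x5
3        6   Phys          30
6        6   Phys          30

30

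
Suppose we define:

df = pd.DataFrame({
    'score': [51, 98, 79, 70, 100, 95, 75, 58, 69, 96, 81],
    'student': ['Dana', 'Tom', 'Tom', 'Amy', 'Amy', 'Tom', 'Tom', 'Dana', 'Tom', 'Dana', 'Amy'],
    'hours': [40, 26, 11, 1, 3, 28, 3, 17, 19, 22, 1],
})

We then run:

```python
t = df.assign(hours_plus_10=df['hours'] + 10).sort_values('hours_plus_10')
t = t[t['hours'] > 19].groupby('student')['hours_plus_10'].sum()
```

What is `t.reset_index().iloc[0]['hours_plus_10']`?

82

add column hours_plus_10 = df['hours'] + 10:
    score student  hours  hours_plus_10
0      51    Dana     40             50
1      98     Tom     26             36
2      79     Tom     11             21
3      70     Amy      1             11
4     100     Amy      3             13
5      95     Tom     28             38
6      75     Tom      3             13
7      58    Dana     17             27
8      69     Tom     19             29
9      96    Dana     22             32
10     81     Amy      1             11
sort by hours_plus_10:
    score student  hours  hours_plus_10
3      70     Amy      1             11
10     81     Amy      1             11
4     100     Amy      3             13
6      75     Tom      3             13
2      79     Tom     11             21
7      58    Dana     17             27
8      69     Tom     19             29
9      96    Dana     22             32
1      98     Tom     26             36
5      95     Tom     28             38
0      51    Dana     40             50
filter rows where hours > 19:
   score student  hours  hours_plus_10
9     96    Dana     22             32
1     98     Tom     26             36
5     95     Tom     28             38
0     51    Dana     40             50
group by student, sum of hours_plus_10:
student
Dana    82
Tom     74
Name: hours_plus_10, dtype: int64
reset_index():
  student  hours_plus_10
0    Dana             82
1     Tom             74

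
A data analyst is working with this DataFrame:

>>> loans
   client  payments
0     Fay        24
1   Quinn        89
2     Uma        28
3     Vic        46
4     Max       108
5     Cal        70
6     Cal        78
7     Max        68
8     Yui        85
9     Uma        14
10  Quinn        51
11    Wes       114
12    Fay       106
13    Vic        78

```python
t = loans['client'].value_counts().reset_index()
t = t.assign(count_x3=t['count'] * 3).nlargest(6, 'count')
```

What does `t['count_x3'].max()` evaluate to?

6

value_counts of client:
client
Fay      2
Quinn    2
Uma      2
Vic      2
Max      2
Cal      2
Yui      1
Wes      1
Name: count, dtype: int64
reset_index():
  client  count
0    Fay      2
1  Quinn      2
2    Uma      2
3    Vic      2
4    Max      2
5    Cal      2
6    Yui      1
7    Wes      1
add column count_x3 = t['count'] * 3:
  client  count  count_x3
0    Fay      2         6
1  Quinn      2         6
2    Uma      2         6
3    Vic      2         6
4    Max      2         6
5    Cal      2         6
6    Yui      1         3
7    Wes      1         3
take 6 rows with largest count:
  client  count  count_x3
0    Fay      2         6
1  Quinn      2         6
2    Uma      2         6
3    Vic      2         6
4    Max      2         6
5    Cal      2         6
Hence 6.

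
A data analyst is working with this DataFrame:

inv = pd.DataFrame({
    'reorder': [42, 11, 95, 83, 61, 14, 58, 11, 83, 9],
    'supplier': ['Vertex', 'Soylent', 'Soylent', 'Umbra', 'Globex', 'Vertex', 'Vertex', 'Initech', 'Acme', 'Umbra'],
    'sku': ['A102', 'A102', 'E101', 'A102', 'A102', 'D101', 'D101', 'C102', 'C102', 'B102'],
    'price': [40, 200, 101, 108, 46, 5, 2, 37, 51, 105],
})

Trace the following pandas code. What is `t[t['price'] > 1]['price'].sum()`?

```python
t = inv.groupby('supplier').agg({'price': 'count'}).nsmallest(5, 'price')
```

4

group by supplier, count of price:
          price
supplier       
Acme          1
Globex        1
Initech       1
Soylent       2
Umbra         2
Vertex        3
take 5 rows with smallest price:
          price
supplier       
Acme          1
Globex        1
Initech       1
Soylent       2
Umbra         2
filter rows where price > 1:
          price
supplier       
Soylent       2
Umbra         2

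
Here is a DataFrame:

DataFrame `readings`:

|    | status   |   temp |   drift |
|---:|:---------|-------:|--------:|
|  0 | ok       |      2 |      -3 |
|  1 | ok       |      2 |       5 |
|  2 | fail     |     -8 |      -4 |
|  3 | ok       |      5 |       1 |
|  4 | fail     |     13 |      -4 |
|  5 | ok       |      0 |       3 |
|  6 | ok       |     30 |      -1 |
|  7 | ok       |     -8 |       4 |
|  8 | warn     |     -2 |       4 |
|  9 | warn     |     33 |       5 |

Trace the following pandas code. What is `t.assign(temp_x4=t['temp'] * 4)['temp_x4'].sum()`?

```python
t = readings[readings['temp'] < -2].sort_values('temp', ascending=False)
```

-64

filter rows where temp < -2:
  status  temp  drift
2   fail    -8     -4
7     ok    -8      4
sort by temp descending:
  status  temp  drift
2   fail    -8     -4
7     ok    -8      4
add column temp_x4 = t['temp'] * 4:
  status  temp  drift  temp_x4
2   fail    -8     -4      -32
7     ok    -8      4      -32
The sum of column 'temp_x4' is -64.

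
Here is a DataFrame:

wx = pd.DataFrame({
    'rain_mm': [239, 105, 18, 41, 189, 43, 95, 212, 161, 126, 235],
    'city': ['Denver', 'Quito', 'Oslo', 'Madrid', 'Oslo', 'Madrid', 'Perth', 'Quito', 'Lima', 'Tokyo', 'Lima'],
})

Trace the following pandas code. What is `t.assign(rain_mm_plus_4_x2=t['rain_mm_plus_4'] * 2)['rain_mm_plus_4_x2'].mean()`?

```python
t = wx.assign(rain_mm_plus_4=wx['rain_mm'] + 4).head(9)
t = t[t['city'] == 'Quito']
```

add column rain_mm_plus_4 = wx['rain_mm'] + 4:
    rain_mm    city  rain_mm_plus_4
0       239  Denver             243
1       105   Quito             109
2        18    Oslo              22
3        41  Madrid              45
4       189    Oslo             193
5        43  Madrid              47
6        95   Perth              99
7       212   Quito             216
8       161    Lima             165
9       126   Tokyo             130
10      235    Lima             239
take first 9 rows:
   rain_mm    city  rain_mm_plus_4
0      239  Denver             243
1      105   Quito             109
2       18    Oslo              22
3       41  Madrid              45
4      189    Oslo             193
5       43  Madrid              47
6       95   Perth              99
7      212   Quito             216
8      161    Lima             165
filter rows where city == 'Quito':
   rain_mm   city  rain_mm_plus_4
1      105  Quito             109
7      212  Quito             216
add column rain_mm_plus_4_x2 = t['rain_mm_plus_4'] * 2:
   rain_mm   city  rain_mm_plus_4  rain_mm_plus_4_x2
1      105  Quito             109                218
7      212  Quito             216                432
Then the mean of column 'rain_mm_plus_4_x2': 325.0

325.0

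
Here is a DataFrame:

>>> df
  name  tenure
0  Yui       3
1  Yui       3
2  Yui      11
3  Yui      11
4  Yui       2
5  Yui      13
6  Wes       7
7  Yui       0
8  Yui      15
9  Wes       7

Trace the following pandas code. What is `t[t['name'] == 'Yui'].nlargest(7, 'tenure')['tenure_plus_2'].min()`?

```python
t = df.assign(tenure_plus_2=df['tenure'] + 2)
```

add column tenure_plus_2 = df['tenure'] + 2:
  name  tenure  tenure_plus_2
0  Yui       3              5
1  Yui       3              5
2  Yui      11             13
3  Yui      11             13
4  Yui       2              4
5  Yui      13             15
6  Wes       7              9
7  Yui       0              2
8  Yui      15             17
9  Wes       7              9
filter rows where name == 'Yui':
  name  tenure  tenure_plus_2
0  Yui       3              5
1  Yui       3              5
2  Yui      11             13
3  Yui      11             13
4  Yui       2              4
5  Yui      13             15
7  Yui       0              2
8  Yui      15             17
take 7 rows with largest tenure:
  name  tenure  tenure_plus_2
8  Yui      15             17
5  Yui      13             15
2  Yui      11             13
3  Yui      11             13
0  Yui       3              5
1  Yui       3              5
4  Yui       2              4

4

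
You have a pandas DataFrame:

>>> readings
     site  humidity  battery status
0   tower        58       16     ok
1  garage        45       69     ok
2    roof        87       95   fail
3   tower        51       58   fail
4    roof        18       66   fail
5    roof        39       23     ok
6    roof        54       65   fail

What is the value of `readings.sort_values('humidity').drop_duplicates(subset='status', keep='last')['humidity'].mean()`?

sort by humidity:
     site  humidity  battery status
4    roof        18       66   fail
5    roof        39       23     ok
1  garage        45       69     ok
3   tower        51       58   fail
6    roof        54       65   fail
0   tower        58       16     ok
2    roof        87       95   fail
drop duplicate status (keep=last):
    site  humidity  battery status
0  tower        58       16     ok
2   roof        87       95   fail

72.5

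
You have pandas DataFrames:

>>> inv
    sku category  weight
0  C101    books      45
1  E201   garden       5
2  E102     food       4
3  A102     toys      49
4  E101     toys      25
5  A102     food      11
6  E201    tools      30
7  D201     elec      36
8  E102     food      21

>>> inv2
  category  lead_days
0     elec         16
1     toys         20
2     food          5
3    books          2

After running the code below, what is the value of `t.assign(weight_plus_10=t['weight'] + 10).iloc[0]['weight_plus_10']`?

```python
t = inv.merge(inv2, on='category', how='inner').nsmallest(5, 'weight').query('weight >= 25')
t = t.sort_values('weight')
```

merge on 'category' (how='inner') → 7 rows:
    sku category  weight  lead_days
0  C101    books      45          2
1  E102     food       4          5
2  A102     toys      49         20
3  E101     toys      25         20
4  A102     food      11          5
5  D201     elec      36         16
6  E102     food      21          5
take 5 rows with smallest weight:
    sku category  weight  lead_days
1  E102     food       4          5
4  A102     food      11          5
6  E102     food      21          5
3  E101     toys      25         20
5  D201     elec      36         16
filter rows where weight >= 25:
    sku category  weight  lead_days
3  E101     toys      25         20
5  D201     elec      36         16
sort by weight:
    sku category  weight  lead_days
3  E101     toys      25         20
5  D201     elec      36         16
add column weight_plus_10 = t['weight'] + 10:
    sku category  weight  lead_days  weight_plus_10
3  E101     toys      25         20              35
5  D201     elec      36         16              46
The value at position 0, column 'weight_plus_10' is 35.

35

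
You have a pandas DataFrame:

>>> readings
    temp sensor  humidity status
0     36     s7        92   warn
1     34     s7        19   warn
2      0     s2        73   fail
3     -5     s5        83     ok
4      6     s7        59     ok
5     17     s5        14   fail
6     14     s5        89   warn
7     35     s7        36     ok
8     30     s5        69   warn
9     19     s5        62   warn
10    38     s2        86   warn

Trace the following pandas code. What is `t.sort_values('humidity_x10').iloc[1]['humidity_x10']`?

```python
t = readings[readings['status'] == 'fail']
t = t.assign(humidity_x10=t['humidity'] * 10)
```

filter rows where status == 'fail':
   temp sensor  humidity status
2     0     s2        73   fail
5    17     s5        14   fail
add column humidity_x10 = t['humidity'] * 10:
   temp sensor  humidity status  humidity_x10
2     0     s2        73   fail           730
5    17     s5        14   fail           140
sort by humidity_x10:
   temp sensor  humidity status  humidity_x10
5    17     s5        14   fail           140
2     0     s2        73   fail           730
Then the value at position 1, column 'humidity_x10': 730

730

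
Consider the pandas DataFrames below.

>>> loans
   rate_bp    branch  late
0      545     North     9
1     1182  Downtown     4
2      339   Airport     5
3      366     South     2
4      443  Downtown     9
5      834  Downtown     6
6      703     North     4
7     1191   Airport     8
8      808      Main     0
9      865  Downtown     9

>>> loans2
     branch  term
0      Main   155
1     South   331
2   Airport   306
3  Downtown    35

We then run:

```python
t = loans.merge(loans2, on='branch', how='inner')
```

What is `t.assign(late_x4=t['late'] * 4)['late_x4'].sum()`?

merge on 'branch' (how='inner') → 8 rows:
   rate_bp    branch  late  term
0     1182  Downtown     4    35
1      339   Airport     5   306
2      366     South     2   331
3      443  Downtown     9    35
4      834  Downtown     6    35
5     1191   Airport     8   306
6      808      Main     0   155
7      865  Downtown     9    35
add column late_x4 = t['late'] * 4:
   rate_bp    branch  late  term  late_x4
0     1182  Downtown     4    35       16
1      339   Airport     5   306       20
2      366     South     2   331        8
3      443  Downtown     9    35       36
4      834  Downtown     6    35       24
5     1191   Airport     8   306       32
6      808      Main     0   155        0
7      865  Downtown     9    35       36
sum of column 'late_x4' → 172

172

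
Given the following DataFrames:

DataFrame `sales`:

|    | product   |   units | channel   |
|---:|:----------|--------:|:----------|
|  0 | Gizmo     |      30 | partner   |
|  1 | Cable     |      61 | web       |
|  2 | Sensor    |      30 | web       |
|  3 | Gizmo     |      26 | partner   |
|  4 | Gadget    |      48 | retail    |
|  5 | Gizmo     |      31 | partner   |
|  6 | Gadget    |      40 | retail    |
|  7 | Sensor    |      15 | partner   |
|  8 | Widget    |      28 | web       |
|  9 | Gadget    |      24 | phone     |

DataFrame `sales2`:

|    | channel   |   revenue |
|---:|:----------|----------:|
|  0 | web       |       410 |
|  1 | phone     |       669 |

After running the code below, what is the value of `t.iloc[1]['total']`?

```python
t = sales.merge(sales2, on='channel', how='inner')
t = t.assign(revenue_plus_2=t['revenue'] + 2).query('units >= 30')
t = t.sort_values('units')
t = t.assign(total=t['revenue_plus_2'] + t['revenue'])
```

822

merge on 'channel' (how='inner') → 4 rows:
  product  units channel  revenue
0   Cable     61     web      410
1  Sensor     30     web      410
2  Widget     28     web      410
3  Gadget     24   phone      669
add column revenue_plus_2 = t['revenue'] + 2:
  product  units channel  revenue  revenue_plus_2
0   Cable     61     web      410             412
1  Sensor     30     web      410             412
2  Widget     28     web      410             412
3  Gadget     24   phone      669             671
filter rows where units >= 30:
  product  units channel  revenue  revenue_plus_2
0   Cable     61     web      410             412
1  Sensor     30     web      410             412
sort by units:
  product  units channel  revenue  revenue_plus_2
1  Sensor     30     web      410             412
0   Cable     61     web      410             412
add column total = t['revenue_plus_2'] + t['revenue']:
  product  units channel  revenue  revenue_plus_2  total
1  Sensor     30     web      410             412    822
0   Cable     61     web      410             412    822
So iloc[1]['total'] = 822.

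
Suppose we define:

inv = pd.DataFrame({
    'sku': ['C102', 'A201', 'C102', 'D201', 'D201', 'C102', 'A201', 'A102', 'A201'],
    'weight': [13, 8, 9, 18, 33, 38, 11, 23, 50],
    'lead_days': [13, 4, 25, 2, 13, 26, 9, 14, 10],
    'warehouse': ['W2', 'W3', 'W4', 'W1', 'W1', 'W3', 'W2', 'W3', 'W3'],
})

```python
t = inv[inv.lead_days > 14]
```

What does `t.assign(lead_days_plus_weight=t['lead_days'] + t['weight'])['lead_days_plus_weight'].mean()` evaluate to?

49.0

filter rows where lead_days > 14:
    sku  weight  lead_days warehouse
2  C102       9         25        W4
5  C102      38         26        W3
add column lead_days_plus_weight = t['lead_days'] + t['weight']:
    sku  weight  lead_days warehouse  lead_days_plus_weight
2  C102       9         25        W4                     34
5  C102      38         26        W3                     64
Reading off the mean of column 'lead_days_plus_weight', we get 49.0.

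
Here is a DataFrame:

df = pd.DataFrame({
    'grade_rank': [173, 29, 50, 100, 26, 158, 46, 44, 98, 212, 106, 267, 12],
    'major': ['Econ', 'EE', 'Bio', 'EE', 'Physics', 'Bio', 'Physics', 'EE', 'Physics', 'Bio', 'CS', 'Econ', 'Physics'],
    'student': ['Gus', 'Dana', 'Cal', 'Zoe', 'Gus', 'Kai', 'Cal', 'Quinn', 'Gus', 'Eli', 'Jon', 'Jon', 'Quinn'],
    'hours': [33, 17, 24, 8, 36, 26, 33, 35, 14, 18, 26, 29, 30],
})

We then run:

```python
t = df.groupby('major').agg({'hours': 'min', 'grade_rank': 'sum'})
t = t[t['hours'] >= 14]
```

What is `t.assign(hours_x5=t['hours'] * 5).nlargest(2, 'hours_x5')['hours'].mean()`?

group by major: min(hours), sum(grade_rank):
         hours  grade_rank
major                     
Bio         18         420
CS          26         106
EE           8         173
Econ        29         440
Physics     14         182
filter rows where hours >= 14:
         hours  grade_rank
major                     
Bio         18         420
CS          26         106
Econ        29         440
Physics     14         182
add column hours_x5 = t['hours'] * 5:
         hours  grade_rank  hours_x5
major                               
Bio         18         420        90
CS          26         106       130
Econ        29         440       145
Physics     14         182        70
take 2 rows with largest hours_x5:
       hours  grade_rank  hours_x5
major                             
Econ      29         440       145
CS        26         106       130
Taking the mean of column 'hours' gives 27.5.

27.5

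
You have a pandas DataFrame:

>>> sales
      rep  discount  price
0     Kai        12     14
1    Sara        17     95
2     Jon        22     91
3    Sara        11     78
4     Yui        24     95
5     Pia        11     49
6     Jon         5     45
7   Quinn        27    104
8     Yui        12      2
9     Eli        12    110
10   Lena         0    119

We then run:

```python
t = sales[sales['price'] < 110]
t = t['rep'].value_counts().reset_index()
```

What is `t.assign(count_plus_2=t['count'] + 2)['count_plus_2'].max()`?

4

filter rows where price < 110:
     rep  discount  price
0    Kai        12     14
1   Sara        17     95
2    Jon        22     91
3   Sara        11     78
4    Yui        24     95
5    Pia        11     49
6    Jon         5     45
7  Quinn        27    104
8    Yui        12      2
value_counts of rep:
rep
Sara     2
Jon      2
Yui      2
Kai      1
Pia      1
Quinn    1
Name: count, dtype: int64
reset_index():
     rep  count
0   Sara      2
1    Jon      2
2    Yui      2
3    Kai      1
4    Pia      1
5  Quinn      1
add column count_plus_2 = t['count'] + 2:
     rep  count  count_plus_2
0   Sara      2             4
1    Jon      2             4
2    Yui      2             4
3    Kai      1             3
4    Pia      1             3
5  Quinn      1             3
Reading off the max of column 'count_plus_2', we get 4.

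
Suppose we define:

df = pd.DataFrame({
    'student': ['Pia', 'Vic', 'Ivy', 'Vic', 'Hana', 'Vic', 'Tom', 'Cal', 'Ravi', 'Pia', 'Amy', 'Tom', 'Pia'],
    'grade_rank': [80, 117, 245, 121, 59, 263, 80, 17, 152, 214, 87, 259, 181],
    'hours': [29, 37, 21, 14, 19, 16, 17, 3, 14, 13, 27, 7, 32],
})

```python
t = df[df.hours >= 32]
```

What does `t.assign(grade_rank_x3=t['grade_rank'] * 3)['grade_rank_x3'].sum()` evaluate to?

filter rows where hours >= 32:
   student  grade_rank  hours
1      Vic         117     37
12     Pia         181     32
add column grade_rank_x3 = t['grade_rank'] * 3:
   student  grade_rank  hours  grade_rank_x3
1      Vic         117     37            351
12     Pia         181     32            543
The sum of column 'grade_rank_x3' is 894.

894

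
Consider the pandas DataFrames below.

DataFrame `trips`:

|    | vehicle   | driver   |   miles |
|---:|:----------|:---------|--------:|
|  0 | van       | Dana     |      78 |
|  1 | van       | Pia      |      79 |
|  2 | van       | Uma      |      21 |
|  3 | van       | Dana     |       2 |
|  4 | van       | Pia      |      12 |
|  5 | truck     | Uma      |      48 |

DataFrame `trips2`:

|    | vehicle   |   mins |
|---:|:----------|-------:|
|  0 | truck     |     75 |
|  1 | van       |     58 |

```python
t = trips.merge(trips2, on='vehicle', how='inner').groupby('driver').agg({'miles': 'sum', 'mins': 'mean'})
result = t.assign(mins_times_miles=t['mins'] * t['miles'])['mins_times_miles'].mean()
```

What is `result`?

4835.5

merge on 'vehicle' (how='inner') → 6 rows:
  vehicle driver  miles  mins
0     van   Dana     78    58
1     van    Pia     79    58
2     van    Uma     21    58
3     van   Dana      2    58
4     van    Pia     12    58
5   truck    Uma     48    75
group by driver: sum(miles), mean(mins):
        miles  mins
driver             
Dana       80  58.0
Pia        91  58.0
Uma        69  66.5
add column mins_times_miles = t['mins'] * t['miles']:
        miles  mins  mins_times_miles
driver                               
Dana       80  58.0            4640.0
Pia        91  58.0            5278.0
Uma        69  66.5            4588.5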